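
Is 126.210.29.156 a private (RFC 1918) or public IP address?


RFC 1918 private ranges:
  10.0.0.0/8 (10.0.0.0 - 10.255.255.255)
  172.16.0.0/12 (172.16.0.0 - 172.31.255.255)
  192.168.0.0/16 (192.168.0.0 - 192.168.255.255)
Public (not in any RFC 1918 range)


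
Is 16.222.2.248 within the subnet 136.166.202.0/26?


Subnet network: 136.166.202.0
Test IP AND mask: 16.222.2.192
No, 16.222.2.248 is not in 136.166.202.0/26


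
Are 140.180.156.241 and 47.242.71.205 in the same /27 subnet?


Mask: 255.255.255.224
140.180.156.241 AND mask = 140.180.156.224
47.242.71.205 AND mask = 47.242.71.192
No, different subnets (140.180.156.224 vs 47.242.71.192)


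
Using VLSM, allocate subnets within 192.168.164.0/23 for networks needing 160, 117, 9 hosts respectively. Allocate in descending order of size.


160 hosts -> /24 (254 usable): 192.168.164.0/24
117 hosts -> /25 (126 usable): 192.168.165.0/25
9 hosts -> /28 (14 usable): 192.168.165.128/28
Allocation: 192.168.164.0/24 (160 hosts, 254 usable); 192.168.165.0/25 (117 hosts, 126 usable); 192.168.165.128/28 (9 hosts, 14 usable)


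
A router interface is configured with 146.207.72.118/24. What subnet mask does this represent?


/24 means 24 network bits, 8 host bits
Binary: 11111111111111111111111100000000
Mask: 255.255.255.0


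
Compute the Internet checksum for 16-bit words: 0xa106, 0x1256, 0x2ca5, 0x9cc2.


Sum all words (with carry folding):
+ 0xa106 = 0xa106
+ 0x1256 = 0xb35c
+ 0x2ca5 = 0xe001
+ 0x9cc2 = 0x7cc4
One's complement: ~0x7cc4
Checksum = 0x833b


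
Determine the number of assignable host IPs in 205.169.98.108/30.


Host bits = 32 - 30 = 2
Total addresses = 2^2 = 4
Usable = total - 2 (network and broadcast)
Usable hosts: 2


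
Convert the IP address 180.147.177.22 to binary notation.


180 = 10110100
147 = 10010011
177 = 10110001
22 = 00010110
Binary: 10110100.10010011.10110001.00010110


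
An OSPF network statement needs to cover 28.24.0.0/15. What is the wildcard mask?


Subnet mask: 255.254.0.0
Wildcard = 255.255.255.255 - subnet mask
255 - 255 = 0
255 - 254 = 1
255 - 0 = 255
255 - 0 = 255
Wildcard: 0.1.255.255


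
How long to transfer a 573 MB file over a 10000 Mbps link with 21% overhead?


Effective throughput = 10000 * (1 - 21/100) = 7900 Mbps
File size in Mb = 573 * 8 = 4584 Mb
Time = 4584 / 7900
Time = 0.5803 seconds


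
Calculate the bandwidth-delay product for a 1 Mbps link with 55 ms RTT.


BDP = bandwidth * RTT
= 1 Mbps * 55 ms
= 1 * 1e6 * 55 / 1000 bits
= 55000 bits
= 6875 bytes
= 6.7139 KB
BDP = 55000 bits (6875 bytes)


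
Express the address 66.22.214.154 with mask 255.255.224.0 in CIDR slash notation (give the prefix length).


Binary: 11111111.11111111.11100000.00000000
Count leading 1s
Prefix: /19


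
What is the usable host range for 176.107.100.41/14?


Network: 176.104.0.0
Broadcast: 176.107.255.255
First usable = network + 1
Last usable = broadcast - 1
Range: 176.104.0.1 to 176.107.255.254


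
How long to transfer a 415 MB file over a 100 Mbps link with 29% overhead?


Effective throughput = 100 * (1 - 29/100) = 71 Mbps
File size in Mb = 415 * 8 = 3320 Mb
Time = 3320 / 71
Time = 46.7606 seconds


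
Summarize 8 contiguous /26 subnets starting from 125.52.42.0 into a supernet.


Original prefix: /26
Number of subnets: 8 = 2^3
New prefix = 26 - 3 = 23
Supernet: 125.52.42.0/23


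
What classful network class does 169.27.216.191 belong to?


First octet: 169
Binary: 10101001
10xxxxxx -> Class B (128-191)
Class B, default mask 255.255.0.0 (/16)


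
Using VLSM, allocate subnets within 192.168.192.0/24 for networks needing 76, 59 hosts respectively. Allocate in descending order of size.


76 hosts -> /25 (126 usable): 192.168.192.0/25
59 hosts -> /26 (62 usable): 192.168.192.128/26
Allocation: 192.168.192.0/25 (76 hosts, 126 usable); 192.168.192.128/26 (59 hosts, 62 usable)


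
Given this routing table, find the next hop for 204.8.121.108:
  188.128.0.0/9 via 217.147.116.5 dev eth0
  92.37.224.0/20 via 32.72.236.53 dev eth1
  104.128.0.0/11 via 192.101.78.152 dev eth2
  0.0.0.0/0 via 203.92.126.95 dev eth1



Longest prefix match for 204.8.121.108:
  /9 188.128.0.0: no
  /20 92.37.224.0: no
  /11 104.128.0.0: no
  /0 0.0.0.0: MATCH
Selected: next-hop 203.92.126.95 via eth1 (matched /0)


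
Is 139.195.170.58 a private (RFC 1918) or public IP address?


RFC 1918 private ranges:
  10.0.0.0/8 (10.0.0.0 - 10.255.255.255)
  172.16.0.0/12 (172.16.0.0 - 172.31.255.255)
  192.168.0.0/16 (192.168.0.0 - 192.168.255.255)
Public (not in any RFC 1918 range)


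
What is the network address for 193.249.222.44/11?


IP:   11000001.11111001.11011110.00101100
Mask: 11111111.11100000.00000000.00000000
AND operation:
Net:  11000001.11100000.00000000.00000000
Network: 193.224.0.0/11


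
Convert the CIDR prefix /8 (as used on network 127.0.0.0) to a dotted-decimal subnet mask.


/8 means 8 network bits, 24 host bits
Binary: 11111111000000000000000000000000
Mask: 255.0.0.0


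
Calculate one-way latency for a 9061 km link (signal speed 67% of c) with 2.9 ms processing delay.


Speed = 0.67 * 3e5 km/s = 201000 km/s
Propagation delay = 9061 / 201000 = 0.0451 s = 45.0796 ms
Processing delay = 2.9 ms
Total one-way latency = 47.9796 ms


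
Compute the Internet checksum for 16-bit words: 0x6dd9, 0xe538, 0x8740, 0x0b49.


Sum all words (with carry folding):
+ 0x6dd9 = 0x6dd9
+ 0xe538 = 0x5312
+ 0x8740 = 0xda52
+ 0x0b49 = 0xe59b
One's complement: ~0xe59b
Checksum = 0x1a64


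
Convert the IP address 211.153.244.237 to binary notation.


211 = 11010011
153 = 10011001
244 = 11110100
237 = 11101101
Binary: 11010011.10011001.11110100.11101101


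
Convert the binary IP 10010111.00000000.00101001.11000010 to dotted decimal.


10010111 = 151
00000000 = 0
00101001 = 41
11000010 = 194
IP: 151.0.41.194


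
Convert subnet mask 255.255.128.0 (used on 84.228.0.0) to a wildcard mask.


Subnet mask: 255.255.128.0
Wildcard = 255.255.255.255 - subnet mask
255 - 255 = 0
255 - 255 = 0
255 - 128 = 127
255 - 0 = 255
Wildcard: 0.0.127.255


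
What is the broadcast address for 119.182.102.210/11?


Network: 119.160.0.0/11
Host bits = 21
Set all host bits to 1:
Broadcast: 119.191.255.255


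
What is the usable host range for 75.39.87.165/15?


Network: 75.38.0.0
Broadcast: 75.39.255.255
First usable = network + 1
Last usable = broadcast - 1
Range: 75.38.0.1 to 75.39.255.254


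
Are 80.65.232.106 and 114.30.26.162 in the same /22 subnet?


Mask: 255.255.252.0
80.65.232.106 AND mask = 80.65.232.0
114.30.26.162 AND mask = 114.30.24.0
No, different subnets (80.65.232.0 vs 114.30.24.0)


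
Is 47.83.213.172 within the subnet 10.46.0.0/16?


Subnet network: 10.46.0.0
Test IP AND mask: 47.83.0.0
No, 47.83.213.172 is not in 10.46.0.0/16


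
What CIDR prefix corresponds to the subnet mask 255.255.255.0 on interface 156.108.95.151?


Binary: 11111111.11111111.11111111.00000000
Count leading 1s
Prefix: /24


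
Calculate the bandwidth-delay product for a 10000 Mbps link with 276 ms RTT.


BDP = bandwidth * RTT
= 10000 Mbps * 276 ms
= 10000 * 1e6 * 276 / 1000 bits
= 2760000000 bits
= 345000000 bytes
= 336914.0625 KB
BDP = 2760000000 bits (345000000 bytes)


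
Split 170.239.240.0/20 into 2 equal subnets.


New prefix = 20 + 1 = 21
Each subnet has 2048 addresses
  170.239.240.0/21
  170.239.248.0/21
Subnets: 170.239.240.0/21, 170.239.248.0/21


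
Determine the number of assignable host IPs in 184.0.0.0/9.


Host bits = 32 - 9 = 23
Total addresses = 2^23 = 8388608
Usable = total - 2 (network and broadcast)
Usable hosts: 8388606


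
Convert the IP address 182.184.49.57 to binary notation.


182 = 10110110
184 = 10111000
49 = 00110001
57 = 00111001
Binary: 10110110.10111000.00110001.00111001


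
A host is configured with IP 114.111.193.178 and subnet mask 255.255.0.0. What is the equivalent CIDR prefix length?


Binary: 11111111.11111111.00000000.00000000
Count leading 1s
Prefix: /16


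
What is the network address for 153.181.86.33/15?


IP:   10011001.10110101.01010110.00100001
Mask: 11111111.11111110.00000000.00000000
AND operation:
Net:  10011001.10110100.00000000.00000000
Network: 153.180.0.0/15


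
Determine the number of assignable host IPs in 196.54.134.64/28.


Host bits = 32 - 28 = 4
Total addresses = 2^4 = 16
Usable = total - 2 (network and broadcast)
Usable hosts: 14


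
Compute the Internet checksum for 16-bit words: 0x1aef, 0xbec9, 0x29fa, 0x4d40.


Sum all words (with carry folding):
+ 0x1aef = 0x1aef
+ 0xbec9 = 0xd9b8
+ 0x29fa = 0x03b3
+ 0x4d40 = 0x50f3
One's complement: ~0x50f3
Checksum = 0xaf0c


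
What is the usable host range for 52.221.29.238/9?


Network: 52.128.0.0
Broadcast: 52.255.255.255
First usable = network + 1
Last usable = broadcast - 1
Range: 52.128.0.1 to 52.255.255.254


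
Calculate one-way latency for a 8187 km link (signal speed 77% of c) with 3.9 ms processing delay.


Speed = 0.77 * 3e5 km/s = 231000 km/s
Propagation delay = 8187 / 231000 = 0.0354 s = 35.4416 ms
Processing delay = 3.9 ms
Total one-way latency = 39.3416 ms


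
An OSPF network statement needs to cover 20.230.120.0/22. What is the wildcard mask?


Subnet mask: 255.255.252.0
Wildcard = 255.255.255.255 - subnet mask
255 - 255 = 0
255 - 255 = 0
255 - 252 = 3
255 - 0 = 255
Wildcard: 0.0.3.255


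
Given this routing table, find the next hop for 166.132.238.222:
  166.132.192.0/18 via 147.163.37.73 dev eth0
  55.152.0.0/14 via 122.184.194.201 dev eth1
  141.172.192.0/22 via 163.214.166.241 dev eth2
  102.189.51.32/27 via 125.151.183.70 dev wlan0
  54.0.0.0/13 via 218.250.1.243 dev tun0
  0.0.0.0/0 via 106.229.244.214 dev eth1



Longest prefix match for 166.132.238.222:
  /18 166.132.192.0: MATCH
  /14 55.152.0.0: no
  /22 141.172.192.0: no
  /27 102.189.51.32: no
  /13 54.0.0.0: no
  /0 0.0.0.0: MATCH
Selected: next-hop 147.163.37.73 via eth0 (matched /18)


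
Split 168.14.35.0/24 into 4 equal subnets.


New prefix = 24 + 2 = 26
Each subnet has 64 addresses
  168.14.35.0/26
  168.14.35.64/26
  168.14.35.128/26
  168.14.35.192/26
Subnets: 168.14.35.0/26, 168.14.35.64/26, 168.14.35.128/26, 168.14.35.192/26


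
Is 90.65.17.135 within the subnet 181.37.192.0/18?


Subnet network: 181.37.192.0
Test IP AND mask: 90.65.0.0
No, 90.65.17.135 is not in 181.37.192.0/18


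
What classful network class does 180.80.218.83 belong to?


First octet: 180
Binary: 10110100
10xxxxxx -> Class B (128-191)
Class B, default mask 255.255.0.0 (/16)


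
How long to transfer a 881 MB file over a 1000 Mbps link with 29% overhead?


Effective throughput = 1000 * (1 - 29/100) = 710 Mbps
File size in Mb = 881 * 8 = 7048 Mb
Time = 7048 / 710
Time = 9.9268 seconds


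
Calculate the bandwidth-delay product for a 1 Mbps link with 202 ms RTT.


BDP = bandwidth * RTT
= 1 Mbps * 202 ms
= 1 * 1e6 * 202 / 1000 bits
= 202000 bits
= 25250 bytes
= 24.6582 KB
BDP = 202000 bits (25250 bytes)


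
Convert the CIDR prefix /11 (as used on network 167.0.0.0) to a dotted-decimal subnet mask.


/11 means 11 network bits, 21 host bits
Binary: 11111111111000000000000000000000
Mask: 255.224.0.0


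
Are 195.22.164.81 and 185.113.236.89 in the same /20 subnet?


Mask: 255.255.240.0
195.22.164.81 AND mask = 195.22.160.0
185.113.236.89 AND mask = 185.113.224.0
No, different subnets (195.22.160.0 vs 185.113.224.0)


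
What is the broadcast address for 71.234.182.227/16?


Network: 71.234.0.0/16
Host bits = 16
Set all host bits to 1:
Broadcast: 71.234.255.255


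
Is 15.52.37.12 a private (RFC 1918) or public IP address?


RFC 1918 private ranges:
  10.0.0.0/8 (10.0.0.0 - 10.255.255.255)
  172.16.0.0/12 (172.16.0.0 - 172.31.255.255)
  192.168.0.0/16 (192.168.0.0 - 192.168.255.255)
Public (not in any RFC 1918 range)


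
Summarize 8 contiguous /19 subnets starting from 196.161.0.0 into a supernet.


Original prefix: /19
Number of subnets: 8 = 2^3
New prefix = 19 - 3 = 16
Supernet: 196.161.0.0/16


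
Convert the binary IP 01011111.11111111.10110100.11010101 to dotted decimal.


01011111 = 95
11111111 = 255
10110100 = 180
11010101 = 213
IP: 95.255.180.213


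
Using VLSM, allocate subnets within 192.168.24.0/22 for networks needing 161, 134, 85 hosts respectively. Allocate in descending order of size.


161 hosts -> /24 (254 usable): 192.168.24.0/24
134 hosts -> /24 (254 usable): 192.168.25.0/24
85 hosts -> /25 (126 usable): 192.168.26.0/25
Allocation: 192.168.24.0/24 (161 hosts, 254 usable); 192.168.25.0/24 (134 hosts, 254 usable); 192.168.26.0/25 (85 hosts, 126 usable)


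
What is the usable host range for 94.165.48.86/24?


Network: 94.165.48.0
Broadcast: 94.165.48.255
First usable = network + 1
Last usable = broadcast - 1
Range: 94.165.48.1 to 94.165.48.254


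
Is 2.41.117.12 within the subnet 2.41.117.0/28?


Subnet network: 2.41.117.0
Test IP AND mask: 2.41.117.0
Yes, 2.41.117.12 is in 2.41.117.0/28


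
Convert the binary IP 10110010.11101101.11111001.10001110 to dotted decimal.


10110010 = 178
11101101 = 237
11111001 = 249
10001110 = 142
IP: 178.237.249.142


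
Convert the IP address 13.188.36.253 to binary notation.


13 = 00001101
188 = 10111100
36 = 00100100
253 = 11111101
Binary: 00001101.10111100.00100100.11111101


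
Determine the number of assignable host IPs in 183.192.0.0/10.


Host bits = 32 - 10 = 22
Total addresses = 2^22 = 4194304
Usable = total - 2 (network and broadcast)
Usable hosts: 4194302


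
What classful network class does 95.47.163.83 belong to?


First octet: 95
Binary: 01011111
0xxxxxxx -> Class A (1-126)
Class A, default mask 255.0.0.0 (/8)


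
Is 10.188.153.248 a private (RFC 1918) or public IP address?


RFC 1918 private ranges:
  10.0.0.0/8 (10.0.0.0 - 10.255.255.255)
  172.16.0.0/12 (172.16.0.0 - 172.31.255.255)
  192.168.0.0/16 (192.168.0.0 - 192.168.255.255)
Private (in 10.0.0.0/8)


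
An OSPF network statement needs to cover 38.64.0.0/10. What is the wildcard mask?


Subnet mask: 255.192.0.0
Wildcard = 255.255.255.255 - subnet mask
255 - 255 = 0
255 - 192 = 63
255 - 0 = 255
255 - 0 = 255
Wildcard: 0.63.255.255


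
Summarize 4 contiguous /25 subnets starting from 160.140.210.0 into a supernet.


Original prefix: /25
Number of subnets: 4 = 2^2
New prefix = 25 - 2 = 23
Supernet: 160.140.210.0/23


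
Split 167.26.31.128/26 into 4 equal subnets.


New prefix = 26 + 2 = 28
Each subnet has 16 addresses
  167.26.31.128/28
  167.26.31.144/28
  167.26.31.160/28
  167.26.31.176/28
Subnets: 167.26.31.128/28, 167.26.31.144/28, 167.26.31.160/28, 167.26.31.176/28


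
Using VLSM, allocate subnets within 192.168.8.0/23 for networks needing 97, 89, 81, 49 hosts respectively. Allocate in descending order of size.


97 hosts -> /25 (126 usable): 192.168.8.0/25
89 hosts -> /25 (126 usable): 192.168.8.128/25
81 hosts -> /25 (126 usable): 192.168.9.0/25
49 hosts -> /26 (62 usable): 192.168.9.128/26
Allocation: 192.168.8.0/25 (97 hosts, 126 usable); 192.168.8.128/25 (89 hosts, 126 usable); 192.168.9.0/25 (81 hosts, 126 usable); 192.168.9.128/26 (49 hosts, 62 usable)


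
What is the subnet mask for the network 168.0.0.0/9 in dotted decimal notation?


/9 means 9 network bits, 23 host bits
Binary: 11111111100000000000000000000000
Mask: 255.128.0.0


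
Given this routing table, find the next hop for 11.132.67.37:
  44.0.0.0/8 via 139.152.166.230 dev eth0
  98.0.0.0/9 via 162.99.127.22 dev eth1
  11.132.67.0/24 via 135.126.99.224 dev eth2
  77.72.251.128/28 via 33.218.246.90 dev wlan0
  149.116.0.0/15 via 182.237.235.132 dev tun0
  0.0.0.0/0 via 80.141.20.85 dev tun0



Longest prefix match for 11.132.67.37:
  /8 44.0.0.0: no
  /9 98.0.0.0: no
  /24 11.132.67.0: MATCH
  /28 77.72.251.128: no
  /15 149.116.0.0: no
  /0 0.0.0.0: MATCH
Selected: next-hop 135.126.99.224 via eth2 (matched /24)


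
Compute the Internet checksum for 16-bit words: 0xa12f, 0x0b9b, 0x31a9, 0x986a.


Sum all words (with carry folding):
+ 0xa12f = 0xa12f
+ 0x0b9b = 0xacca
+ 0x31a9 = 0xde73
+ 0x986a = 0x76de
One's complement: ~0x76de
Checksum = 0x8921


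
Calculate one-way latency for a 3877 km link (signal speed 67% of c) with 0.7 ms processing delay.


Speed = 0.67 * 3e5 km/s = 201000 km/s
Propagation delay = 3877 / 201000 = 0.0193 s = 19.2886 ms
Processing delay = 0.7 ms
Total one-way latency = 19.9886 ms


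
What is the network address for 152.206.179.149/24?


IP:   10011000.11001110.10110011.10010101
Mask: 11111111.11111111.11111111.00000000
AND operation:
Net:  10011000.11001110.10110011.00000000
Network: 152.206.179.0/24


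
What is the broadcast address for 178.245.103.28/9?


Network: 178.128.0.0/9
Host bits = 23
Set all host bits to 1:
Broadcast: 178.255.255.255


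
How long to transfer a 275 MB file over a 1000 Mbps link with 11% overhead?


Effective throughput = 1000 * (1 - 11/100) = 890 Mbps
File size in Mb = 275 * 8 = 2200 Mb
Time = 2200 / 890
Time = 2.4719 seconds


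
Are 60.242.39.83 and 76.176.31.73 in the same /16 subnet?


Mask: 255.255.0.0
60.242.39.83 AND mask = 60.242.0.0
76.176.31.73 AND mask = 76.176.0.0
No, different subnets (60.242.0.0 vs 76.176.0.0)


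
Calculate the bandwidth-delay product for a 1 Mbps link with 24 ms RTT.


BDP = bandwidth * RTT
= 1 Mbps * 24 ms
= 1 * 1e6 * 24 / 1000 bits
= 24000 bits
= 3000 bytes
= 2.9297 KB
BDP = 24000 bits (3000 bytes)


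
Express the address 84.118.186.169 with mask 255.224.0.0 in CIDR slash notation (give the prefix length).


Binary: 11111111.11100000.00000000.00000000
Count leading 1s
Prefix: /11


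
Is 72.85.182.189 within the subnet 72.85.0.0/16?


Subnet network: 72.85.0.0
Test IP AND mask: 72.85.0.0
Yes, 72.85.182.189 is in 72.85.0.0/16


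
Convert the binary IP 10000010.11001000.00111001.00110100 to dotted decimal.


10000010 = 130
11001000 = 200
00111001 = 57
00110100 = 52
IP: 130.200.57.52


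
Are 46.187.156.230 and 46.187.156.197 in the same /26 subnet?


Mask: 255.255.255.192
46.187.156.230 AND mask = 46.187.156.192
46.187.156.197 AND mask = 46.187.156.192
Yes, same subnet (46.187.156.192)


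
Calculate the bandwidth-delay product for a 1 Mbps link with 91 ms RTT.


BDP = bandwidth * RTT
= 1 Mbps * 91 ms
= 1 * 1e6 * 91 / 1000 bits
= 91000 bits
= 11375 bytes
= 11.1084 KB
BDP = 91000 bits (11375 bytes)


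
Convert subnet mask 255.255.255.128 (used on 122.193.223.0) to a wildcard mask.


Subnet mask: 255.255.255.128
Wildcard = 255.255.255.255 - subnet mask
255 - 255 = 0
255 - 255 = 0
255 - 255 = 0
255 - 128 = 127
Wildcard: 0.0.0.127


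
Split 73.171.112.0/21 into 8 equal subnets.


New prefix = 21 + 3 = 24
Each subnet has 256 addresses
  73.171.112.0/24
  73.171.113.0/24
  73.171.114.0/24
  73.171.115.0/24
  73.171.116.0/24
  73.171.117.0/24
  73.171.118.0/24
  73.171.119.0/24
Subnets: 73.171.112.0/24, 73.171.113.0/24, 73.171.114.0/24, 73.171.115.0/24, 73.171.116.0/24, 73.171.117.0/24, 73.171.118.0/24, 73.171.119.0/24


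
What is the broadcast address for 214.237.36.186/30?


Network: 214.237.36.184/30
Host bits = 2
Set all host bits to 1:
Broadcast: 214.237.36.187


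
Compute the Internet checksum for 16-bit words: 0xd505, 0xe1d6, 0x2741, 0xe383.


Sum all words (with carry folding):
+ 0xd505 = 0xd505
+ 0xe1d6 = 0xb6dc
+ 0x2741 = 0xde1d
+ 0xe383 = 0xc1a1
One's complement: ~0xc1a1
Checksum = 0x3e5e


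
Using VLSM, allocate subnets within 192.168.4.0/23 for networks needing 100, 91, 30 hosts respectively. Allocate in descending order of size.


100 hosts -> /25 (126 usable): 192.168.4.0/25
91 hosts -> /25 (126 usable): 192.168.4.128/25
30 hosts -> /27 (30 usable): 192.168.5.0/27
Allocation: 192.168.4.0/25 (100 hosts, 126 usable); 192.168.4.128/25 (91 hosts, 126 usable); 192.168.5.0/27 (30 hosts, 30 usable)


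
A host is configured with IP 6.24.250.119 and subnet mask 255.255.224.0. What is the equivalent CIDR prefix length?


Binary: 11111111.11111111.11100000.00000000
Count leading 1s
Prefix: /19


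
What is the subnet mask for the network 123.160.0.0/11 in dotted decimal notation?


/11 means 11 network bits, 21 host bits
Binary: 11111111111000000000000000000000
Mask: 255.224.0.0


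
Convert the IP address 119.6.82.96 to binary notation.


119 = 01110111
6 = 00000110
82 = 01010010
96 = 01100000
Binary: 01110111.00000110.01010010.01100000


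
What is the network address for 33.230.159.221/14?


IP:   00100001.11100110.10011111.11011101
Mask: 11111111.11111100.00000000.00000000
AND operation:
Net:  00100001.11100100.00000000.00000000
Network: 33.228.0.0/14


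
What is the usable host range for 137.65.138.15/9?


Network: 137.0.0.0
Broadcast: 137.127.255.255
First usable = network + 1
Last usable = broadcast - 1
Range: 137.0.0.1 to 137.127.255.254


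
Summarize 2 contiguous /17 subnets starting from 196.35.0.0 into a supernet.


Original prefix: /17
Number of subnets: 2 = 2^1
New prefix = 17 - 1 = 16
Supernet: 196.35.0.0/16


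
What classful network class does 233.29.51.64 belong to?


First octet: 233
Binary: 11101001
1110xxxx -> Class D (224-239)
Class D (multicast), default mask N/A


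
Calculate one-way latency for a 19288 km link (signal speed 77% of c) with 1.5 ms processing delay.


Speed = 0.77 * 3e5 km/s = 231000 km/s
Propagation delay = 19288 / 231000 = 0.0835 s = 83.4978 ms
Processing delay = 1.5 ms
Total one-way latency = 84.9978 ms


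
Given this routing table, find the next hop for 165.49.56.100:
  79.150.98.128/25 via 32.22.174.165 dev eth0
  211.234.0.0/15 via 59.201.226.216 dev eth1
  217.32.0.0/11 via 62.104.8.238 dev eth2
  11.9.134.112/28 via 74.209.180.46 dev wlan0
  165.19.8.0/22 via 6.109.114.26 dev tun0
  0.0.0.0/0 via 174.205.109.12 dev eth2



Longest prefix match for 165.49.56.100:
  /25 79.150.98.128: no
  /15 211.234.0.0: no
  /11 217.32.0.0: no
  /28 11.9.134.112: no
  /22 165.19.8.0: no
  /0 0.0.0.0: MATCH
Selected: next-hop 174.205.109.12 via eth2 (matched /0)


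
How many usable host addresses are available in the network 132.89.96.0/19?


Host bits = 32 - 19 = 13
Total addresses = 2^13 = 8192
Usable = total - 2 (network and broadcast)
Usable hosts: 8190


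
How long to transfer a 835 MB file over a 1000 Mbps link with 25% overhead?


Effective throughput = 1000 * (1 - 25/100) = 750 Mbps
File size in Mb = 835 * 8 = 6680 Mb
Time = 6680 / 750
Time = 8.9067 seconds


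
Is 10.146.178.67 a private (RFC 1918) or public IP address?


RFC 1918 private ranges:
  10.0.0.0/8 (10.0.0.0 - 10.255.255.255)
  172.16.0.0/12 (172.16.0.0 - 172.31.255.255)
  192.168.0.0/16 (192.168.0.0 - 192.168.255.255)
Private (in 10.0.0.0/8)


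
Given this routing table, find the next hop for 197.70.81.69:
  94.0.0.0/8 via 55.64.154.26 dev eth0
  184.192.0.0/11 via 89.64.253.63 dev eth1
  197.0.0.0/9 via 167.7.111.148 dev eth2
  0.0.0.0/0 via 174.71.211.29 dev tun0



Longest prefix match for 197.70.81.69:
  /8 94.0.0.0: no
  /11 184.192.0.0: no
  /9 197.0.0.0: MATCH
  /0 0.0.0.0: MATCH
Selected: next-hop 167.7.111.148 via eth2 (matched /9)


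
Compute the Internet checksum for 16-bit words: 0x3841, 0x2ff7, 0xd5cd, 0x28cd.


Sum all words (with carry folding):
+ 0x3841 = 0x3841
+ 0x2ff7 = 0x6838
+ 0xd5cd = 0x3e06
+ 0x28cd = 0x66d3
One's complement: ~0x66d3
Checksum = 0x992c


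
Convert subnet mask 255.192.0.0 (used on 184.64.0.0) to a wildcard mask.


Subnet mask: 255.192.0.0
Wildcard = 255.255.255.255 - subnet mask
255 - 255 = 0
255 - 192 = 63
255 - 0 = 255
255 - 0 = 255
Wildcard: 0.63.255.255


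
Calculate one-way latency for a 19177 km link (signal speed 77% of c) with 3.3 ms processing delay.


Speed = 0.77 * 3e5 km/s = 231000 km/s
Propagation delay = 19177 / 231000 = 0.083 s = 83.0173 ms
Processing delay = 3.3 ms
Total one-way latency = 86.3173 ms


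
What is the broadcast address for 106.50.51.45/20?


Network: 106.50.48.0/20
Host bits = 12
Set all host bits to 1:
Broadcast: 106.50.63.255


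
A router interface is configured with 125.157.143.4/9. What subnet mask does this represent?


/9 means 9 network bits, 23 host bits
Binary: 11111111100000000000000000000000
Mask: 255.128.0.0


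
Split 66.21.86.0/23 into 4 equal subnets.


New prefix = 23 + 2 = 25
Each subnet has 128 addresses
  66.21.86.0/25
  66.21.86.128/25
  66.21.87.0/25
  66.21.87.128/25
Subnets: 66.21.86.0/25, 66.21.86.128/25, 66.21.87.0/25, 66.21.87.128/25


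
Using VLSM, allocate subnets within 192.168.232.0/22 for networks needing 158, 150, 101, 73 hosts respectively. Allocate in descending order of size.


158 hosts -> /24 (254 usable): 192.168.232.0/24
150 hosts -> /24 (254 usable): 192.168.233.0/24
101 hosts -> /25 (126 usable): 192.168.234.0/25
73 hosts -> /25 (126 usable): 192.168.234.128/25
Allocation: 192.168.232.0/24 (158 hosts, 254 usable); 192.168.233.0/24 (150 hosts, 254 usable); 192.168.234.0/25 (101 hosts, 126 usable); 192.168.234.128/25 (73 hosts, 126 usable)


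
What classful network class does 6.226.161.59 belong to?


First octet: 6
Binary: 00000110
0xxxxxxx -> Class A (1-126)
Class A, default mask 255.0.0.0 (/8)


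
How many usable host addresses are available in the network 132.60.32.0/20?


Host bits = 32 - 20 = 12
Total addresses = 2^12 = 4096
Usable = total - 2 (network and broadcast)
Usable hosts: 4094


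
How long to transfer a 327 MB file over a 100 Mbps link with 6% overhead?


Effective throughput = 100 * (1 - 6/100) = 94 Mbps
File size in Mb = 327 * 8 = 2616 Mb
Time = 2616 / 94
Time = 27.8298 seconds


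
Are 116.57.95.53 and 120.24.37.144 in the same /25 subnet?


Mask: 255.255.255.128
116.57.95.53 AND mask = 116.57.95.0
120.24.37.144 AND mask = 120.24.37.128
No, different subnets (116.57.95.0 vs 120.24.37.128)


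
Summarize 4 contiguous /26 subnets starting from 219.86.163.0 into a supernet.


Original prefix: /26
Number of subnets: 4 = 2^2
New prefix = 26 - 2 = 24
Supernet: 219.86.163.0/24


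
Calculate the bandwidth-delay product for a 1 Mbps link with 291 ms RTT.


BDP = bandwidth * RTT
= 1 Mbps * 291 ms
= 1 * 1e6 * 291 / 1000 bits
= 291000 bits
= 36375 bytes
= 35.5225 KB
BDP = 291000 bits (36375 bytes)


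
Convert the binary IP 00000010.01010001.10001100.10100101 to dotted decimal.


00000010 = 2
01010001 = 81
10001100 = 140
10100101 = 165
IP: 2.81.140.165


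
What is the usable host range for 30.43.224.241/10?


Network: 30.0.0.0
Broadcast: 30.63.255.255
First usable = network + 1
Last usable = broadcast - 1
Range: 30.0.0.1 to 30.63.255.254


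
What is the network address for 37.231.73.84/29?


IP:   00100101.11100111.01001001.01010100
Mask: 11111111.11111111.11111111.11111000
AND operation:
Net:  00100101.11100111.01001001.01010000
Network: 37.231.73.80/29


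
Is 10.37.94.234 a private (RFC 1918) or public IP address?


RFC 1918 private ranges:
  10.0.0.0/8 (10.0.0.0 - 10.255.255.255)
  172.16.0.0/12 (172.16.0.0 - 172.31.255.255)
  192.168.0.0/16 (192.168.0.0 - 192.168.255.255)
Private (in 10.0.0.0/8)


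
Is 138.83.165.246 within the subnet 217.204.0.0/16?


Subnet network: 217.204.0.0
Test IP AND mask: 138.83.0.0
No, 138.83.165.246 is not in 217.204.0.0/16


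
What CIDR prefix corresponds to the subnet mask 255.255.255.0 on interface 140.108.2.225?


Binary: 11111111.11111111.11111111.00000000
Count leading 1s
Prefix: /24


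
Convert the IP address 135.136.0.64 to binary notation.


135 = 10000111
136 = 10001000
0 = 00000000
64 = 01000000
Binary: 10000111.10001000.00000000.01000000


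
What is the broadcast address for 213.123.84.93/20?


Network: 213.123.80.0/20
Host bits = 12
Set all host bits to 1:
Broadcast: 213.123.95.255


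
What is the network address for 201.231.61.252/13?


IP:   11001001.11100111.00111101.11111100
Mask: 11111111.11111000.00000000.00000000
AND operation:
Net:  11001001.11100000.00000000.00000000
Network: 201.224.0.0/13


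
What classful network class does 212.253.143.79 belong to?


First octet: 212
Binary: 11010100
110xxxxx -> Class C (192-223)
Class C, default mask 255.255.255.0 (/24)


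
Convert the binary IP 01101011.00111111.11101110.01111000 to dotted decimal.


01101011 = 107
00111111 = 63
11101110 = 238
01111000 = 120
IP: 107.63.238.120


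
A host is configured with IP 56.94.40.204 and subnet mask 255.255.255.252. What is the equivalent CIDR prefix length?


Binary: 11111111.11111111.11111111.11111100
Count leading 1s
Prefix: /30


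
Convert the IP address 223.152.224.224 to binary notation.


223 = 11011111
152 = 10011000
224 = 11100000
224 = 11100000
Binary: 11011111.10011000.11100000.11100000


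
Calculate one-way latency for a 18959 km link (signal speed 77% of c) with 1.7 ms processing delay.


Speed = 0.77 * 3e5 km/s = 231000 km/s
Propagation delay = 18959 / 231000 = 0.0821 s = 82.0736 ms
Processing delay = 1.7 ms
Total one-way latency = 83.7736 ms


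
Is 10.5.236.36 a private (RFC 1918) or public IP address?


RFC 1918 private ranges:
  10.0.0.0/8 (10.0.0.0 - 10.255.255.255)
  172.16.0.0/12 (172.16.0.0 - 172.31.255.255)
  192.168.0.0/16 (192.168.0.0 - 192.168.255.255)
Private (in 10.0.0.0/8)


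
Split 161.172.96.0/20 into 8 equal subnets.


New prefix = 20 + 3 = 23
Each subnet has 512 addresses
  161.172.96.0/23
  161.172.98.0/23
  161.172.100.0/23
  161.172.102.0/23
  161.172.104.0/23
  161.172.106.0/23
  161.172.108.0/23
  161.172.110.0/23
Subnets: 161.172.96.0/23, 161.172.98.0/23, 161.172.100.0/23, 161.172.102.0/23, 161.172.104.0/23, 161.172.106.0/23, 161.172.108.0/23, 161.172.110.0/23


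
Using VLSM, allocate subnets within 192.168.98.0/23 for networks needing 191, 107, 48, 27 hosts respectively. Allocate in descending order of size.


191 hosts -> /24 (254 usable): 192.168.98.0/24
107 hosts -> /25 (126 usable): 192.168.99.0/25
48 hosts -> /26 (62 usable): 192.168.99.128/26
27 hosts -> /27 (30 usable): 192.168.99.192/27
Allocation: 192.168.98.0/24 (191 hosts, 254 usable); 192.168.99.0/25 (107 hosts, 126 usable); 192.168.99.128/26 (48 hosts, 62 usable); 192.168.99.192/27 (27 hosts, 30 usable)


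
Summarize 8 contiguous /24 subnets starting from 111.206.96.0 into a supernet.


Original prefix: /24
Number of subnets: 8 = 2^3
New prefix = 24 - 3 = 21
Supernet: 111.206.96.0/21


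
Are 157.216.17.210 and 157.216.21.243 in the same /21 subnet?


Mask: 255.255.248.0
157.216.17.210 AND mask = 157.216.16.0
157.216.21.243 AND mask = 157.216.16.0
Yes, same subnet (157.216.16.0)


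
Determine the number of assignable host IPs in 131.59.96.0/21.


Host bits = 32 - 21 = 11
Total addresses = 2^11 = 2048
Usable = total - 2 (network and broadcast)
Usable hosts: 2046


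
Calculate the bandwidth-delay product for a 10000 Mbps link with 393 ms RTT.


BDP = bandwidth * RTT
= 10000 Mbps * 393 ms
= 10000 * 1e6 * 393 / 1000 bits
= 3930000000 bits
= 491250000 bytes
= 479736.3281 KB
BDP = 3930000000 bits (491250000 bytes)


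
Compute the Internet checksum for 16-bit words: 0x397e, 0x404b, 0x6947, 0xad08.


Sum all words (with carry folding):
+ 0x397e = 0x397e
+ 0x404b = 0x79c9
+ 0x6947 = 0xe310
+ 0xad08 = 0x9019
One's complement: ~0x9019
Checksum = 0x6fe6


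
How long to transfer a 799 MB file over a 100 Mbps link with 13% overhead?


Effective throughput = 100 * (1 - 13/100) = 87 Mbps
File size in Mb = 799 * 8 = 6392 Mb
Time = 6392 / 87
Time = 73.4713 seconds


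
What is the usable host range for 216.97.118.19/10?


Network: 216.64.0.0
Broadcast: 216.127.255.255
First usable = network + 1
Last usable = broadcast - 1
Range: 216.64.0.1 to 216.127.255.254


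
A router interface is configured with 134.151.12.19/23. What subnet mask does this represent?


/23 means 23 network bits, 9 host bits
Binary: 11111111111111111111111000000000
Mask: 255.255.254.0


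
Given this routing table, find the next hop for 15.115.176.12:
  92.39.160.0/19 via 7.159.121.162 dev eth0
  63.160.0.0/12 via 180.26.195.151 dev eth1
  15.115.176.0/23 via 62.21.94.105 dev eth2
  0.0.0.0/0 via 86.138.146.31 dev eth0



Longest prefix match for 15.115.176.12:
  /19 92.39.160.0: no
  /12 63.160.0.0: no
  /23 15.115.176.0: MATCH
  /0 0.0.0.0: MATCH
Selected: next-hop 62.21.94.105 via eth2 (matched /23)


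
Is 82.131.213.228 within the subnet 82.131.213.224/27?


Subnet network: 82.131.213.224
Test IP AND mask: 82.131.213.224
Yes, 82.131.213.228 is in 82.131.213.224/27


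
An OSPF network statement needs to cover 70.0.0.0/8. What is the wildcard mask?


Subnet mask: 255.0.0.0
Wildcard = 255.255.255.255 - subnet mask
255 - 255 = 0
255 - 0 = 255
255 - 0 = 255
255 - 0 = 255
Wildcard: 0.255.255.255


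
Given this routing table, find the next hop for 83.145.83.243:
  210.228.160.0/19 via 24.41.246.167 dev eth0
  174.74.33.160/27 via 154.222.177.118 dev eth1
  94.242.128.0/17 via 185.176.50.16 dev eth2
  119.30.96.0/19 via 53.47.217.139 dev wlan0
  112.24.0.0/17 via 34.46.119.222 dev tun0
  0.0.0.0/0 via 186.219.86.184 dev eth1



Longest prefix match for 83.145.83.243:
  /19 210.228.160.0: no
  /27 174.74.33.160: no
  /17 94.242.128.0: no
  /19 119.30.96.0: no
  /17 112.24.0.0: no
  /0 0.0.0.0: MATCH
Selected: next-hop 186.219.86.184 via eth1 (matched /0)


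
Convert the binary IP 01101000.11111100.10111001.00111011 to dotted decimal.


01101000 = 104
11111100 = 252
10111001 = 185
00111011 = 59
IP: 104.252.185.59


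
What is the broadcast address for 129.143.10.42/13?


Network: 129.136.0.0/13
Host bits = 19
Set all host bits to 1:
Broadcast: 129.143.255.255


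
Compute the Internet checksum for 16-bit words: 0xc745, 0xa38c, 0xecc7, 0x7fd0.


Sum all words (with carry folding):
+ 0xc745 = 0xc745
+ 0xa38c = 0x6ad2
+ 0xecc7 = 0x579a
+ 0x7fd0 = 0xd76a
One's complement: ~0xd76a
Checksum = 0x2895


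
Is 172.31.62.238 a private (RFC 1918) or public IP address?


RFC 1918 private ranges:
  10.0.0.0/8 (10.0.0.0 - 10.255.255.255)
  172.16.0.0/12 (172.16.0.0 - 172.31.255.255)
  192.168.0.0/16 (192.168.0.0 - 192.168.255.255)
Private (in 172.16.0.0/12)


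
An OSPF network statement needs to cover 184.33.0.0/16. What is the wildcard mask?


Subnet mask: 255.255.0.0
Wildcard = 255.255.255.255 - subnet mask
255 - 255 = 0
255 - 255 = 0
255 - 0 = 255
255 - 0 = 255
Wildcard: 0.0.255.255


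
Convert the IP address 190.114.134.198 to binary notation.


190 = 10111110
114 = 01110010
134 = 10000110
198 = 11000110
Binary: 10111110.01110010.10000110.11000110


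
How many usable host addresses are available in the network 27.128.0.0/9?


Host bits = 32 - 9 = 23
Total addresses = 2^23 = 8388608
Usable = total - 2 (network and broadcast)
Usable hosts: 8388606


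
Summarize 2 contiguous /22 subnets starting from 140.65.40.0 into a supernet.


Original prefix: /22
Number of subnets: 2 = 2^1
New prefix = 22 - 1 = 21
Supernet: 140.65.40.0/21


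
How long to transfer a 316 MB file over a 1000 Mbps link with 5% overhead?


Effective throughput = 1000 * (1 - 5/100) = 950 Mbps
File size in Mb = 316 * 8 = 2528 Mb
Time = 2528 / 950
Time = 2.6611 seconds


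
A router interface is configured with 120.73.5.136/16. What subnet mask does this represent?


/16 means 16 network bits, 16 host bits
Binary: 11111111111111110000000000000000
Mask: 255.255.0.0


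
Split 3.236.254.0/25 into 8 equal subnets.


New prefix = 25 + 3 = 28
Each subnet has 16 addresses
  3.236.254.0/28
  3.236.254.16/28
  3.236.254.32/28
  3.236.254.48/28
  3.236.254.64/28
  3.236.254.80/28
  3.236.254.96/28
  3.236.254.112/28
Subnets: 3.236.254.0/28, 3.236.254.16/28, 3.236.254.32/28, 3.236.254.48/28, 3.236.254.64/28, 3.236.254.80/28, 3.236.254.96/28, 3.236.254.112/28


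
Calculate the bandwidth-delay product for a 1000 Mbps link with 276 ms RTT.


BDP = bandwidth * RTT
= 1000 Mbps * 276 ms
= 1000 * 1e6 * 276 / 1000 bits
= 276000000 bits
= 34500000 bytes
= 33691.4062 KB
BDP = 276000000 bits (34500000 bytes)


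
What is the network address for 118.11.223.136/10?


IP:   01110110.00001011.11011111.10001000
Mask: 11111111.11000000.00000000.00000000
AND operation:
Net:  01110110.00000000.00000000.00000000
Network: 118.0.0.0/10


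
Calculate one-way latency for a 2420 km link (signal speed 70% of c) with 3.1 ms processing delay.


Speed = 0.7 * 3e5 km/s = 210000 km/s
Propagation delay = 2420 / 210000 = 0.0115 s = 11.5238 ms
Processing delay = 3.1 ms
Total one-way latency = 14.6238 ms


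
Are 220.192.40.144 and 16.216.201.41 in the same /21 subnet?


Mask: 255.255.248.0
220.192.40.144 AND mask = 220.192.40.0
16.216.201.41 AND mask = 16.216.200.0
No, different subnets (220.192.40.0 vs 16.216.200.0)


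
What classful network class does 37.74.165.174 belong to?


First octet: 37
Binary: 00100101
0xxxxxxx -> Class A (1-126)
Class A, default mask 255.0.0.0 (/8)


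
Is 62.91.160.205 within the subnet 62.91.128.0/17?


Subnet network: 62.91.128.0
Test IP AND mask: 62.91.128.0
Yes, 62.91.160.205 is in 62.91.128.0/17


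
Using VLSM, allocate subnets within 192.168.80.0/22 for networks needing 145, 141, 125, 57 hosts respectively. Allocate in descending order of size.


145 hosts -> /24 (254 usable): 192.168.80.0/24
141 hosts -> /24 (254 usable): 192.168.81.0/24
125 hosts -> /25 (126 usable): 192.168.82.0/25
57 hosts -> /26 (62 usable): 192.168.82.128/26
Allocation: 192.168.80.0/24 (145 hosts, 254 usable); 192.168.81.0/24 (141 hosts, 254 usable); 192.168.82.0/25 (125 hosts, 126 usable); 192.168.82.128/26 (57 hosts, 62 usable)


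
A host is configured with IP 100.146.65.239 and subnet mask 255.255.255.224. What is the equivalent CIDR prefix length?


Binary: 11111111.11111111.11111111.11100000
Count leading 1s
Prefix: /27


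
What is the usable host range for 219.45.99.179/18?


Network: 219.45.64.0
Broadcast: 219.45.127.255
First usable = network + 1
Last usable = broadcast - 1
Range: 219.45.64.1 to 219.45.127.254


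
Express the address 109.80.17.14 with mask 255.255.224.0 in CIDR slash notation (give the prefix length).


Binary: 11111111.11111111.11100000.00000000
Count leading 1s
Prefix: /19


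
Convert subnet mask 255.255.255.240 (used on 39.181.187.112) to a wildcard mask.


Subnet mask: 255.255.255.240
Wildcard = 255.255.255.255 - subnet mask
255 - 255 = 0
255 - 255 = 0
255 - 255 = 0
255 - 240 = 15
Wildcard: 0.0.0.15


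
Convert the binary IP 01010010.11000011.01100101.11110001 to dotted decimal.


01010010 = 82
11000011 = 195
01100101 = 101
11110001 = 241
IP: 82.195.101.241


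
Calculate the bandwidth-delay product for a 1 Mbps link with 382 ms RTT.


BDP = bandwidth * RTT
= 1 Mbps * 382 ms
= 1 * 1e6 * 382 / 1000 bits
= 382000 bits
= 47750 bytes
= 46.6309 KB
BDP = 382000 bits (47750 bytes)


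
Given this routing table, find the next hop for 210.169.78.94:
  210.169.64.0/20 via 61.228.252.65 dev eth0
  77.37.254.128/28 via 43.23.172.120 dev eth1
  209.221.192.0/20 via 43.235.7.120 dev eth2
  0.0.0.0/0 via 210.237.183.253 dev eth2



Longest prefix match for 210.169.78.94:
  /20 210.169.64.0: MATCH
  /28 77.37.254.128: no
  /20 209.221.192.0: no
  /0 0.0.0.0: MATCH
Selected: next-hop 61.228.252.65 via eth0 (matched /20)


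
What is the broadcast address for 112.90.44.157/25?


Network: 112.90.44.128/25
Host bits = 7
Set all host bits to 1:
Broadcast: 112.90.44.255


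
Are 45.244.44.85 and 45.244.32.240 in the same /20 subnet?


Mask: 255.255.240.0
45.244.44.85 AND mask = 45.244.32.0
45.244.32.240 AND mask = 45.244.32.0
Yes, same subnet (45.244.32.0)


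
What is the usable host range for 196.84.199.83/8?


Network: 196.0.0.0
Broadcast: 196.255.255.255
First usable = network + 1
Last usable = broadcast - 1
Range: 196.0.0.1 to 196.255.255.254
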